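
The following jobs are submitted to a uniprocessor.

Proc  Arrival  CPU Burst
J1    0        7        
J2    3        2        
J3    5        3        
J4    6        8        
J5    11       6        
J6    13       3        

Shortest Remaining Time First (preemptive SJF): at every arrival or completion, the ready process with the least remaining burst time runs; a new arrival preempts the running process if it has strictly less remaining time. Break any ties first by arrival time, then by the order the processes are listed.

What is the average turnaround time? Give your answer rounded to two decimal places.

8.83

Schedule: | J1 0-3 | J2 3-5 | J3 5-8 | J1 8-12 | J5 12-13 | J6 13-16 | J5 16-21 | J4 21-29 |
Completion: J1=12  J2=5  J3=8  J4=29  J5=21  J6=16
Turnaround times: J1=12, J2=2, J3=3, J4=23, J5=10, J6=3
Average turnaround = (12+2+3+23+10+3) / 6 = 53/6 = 8.83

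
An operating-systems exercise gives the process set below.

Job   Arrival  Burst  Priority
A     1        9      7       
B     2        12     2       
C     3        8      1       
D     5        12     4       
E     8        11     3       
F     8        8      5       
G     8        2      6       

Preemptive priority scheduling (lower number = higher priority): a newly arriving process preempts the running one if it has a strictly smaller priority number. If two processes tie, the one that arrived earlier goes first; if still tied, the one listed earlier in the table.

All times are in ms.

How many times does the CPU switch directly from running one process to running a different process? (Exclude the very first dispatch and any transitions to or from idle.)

Gantt: | idle 0-1 | A 1-2 | B 2-3 | C 3-11 | B 11-22 | E 22-33 | D 33-45 | F 45-53 | G 53-55 | A 55-63 |
Completion: A=63  B=22  C=11  D=45  E=33  F=53  G=55
Turnaround (C−A): A=62  B=20  C=8  D=40  E=25  F=45  G=47

8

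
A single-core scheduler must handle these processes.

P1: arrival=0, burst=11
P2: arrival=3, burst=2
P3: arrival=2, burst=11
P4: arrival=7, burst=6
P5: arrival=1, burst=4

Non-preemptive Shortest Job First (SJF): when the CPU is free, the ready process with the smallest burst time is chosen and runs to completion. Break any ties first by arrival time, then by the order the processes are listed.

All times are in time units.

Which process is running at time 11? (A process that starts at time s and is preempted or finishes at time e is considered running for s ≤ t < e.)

Schedule: | P1 0-11 | P2 11-13 | P5 13-17 | P4 17-23 | P3 23-34 |
Completion: P1=11  P2=13  P3=34  P4=23  P5=17

P2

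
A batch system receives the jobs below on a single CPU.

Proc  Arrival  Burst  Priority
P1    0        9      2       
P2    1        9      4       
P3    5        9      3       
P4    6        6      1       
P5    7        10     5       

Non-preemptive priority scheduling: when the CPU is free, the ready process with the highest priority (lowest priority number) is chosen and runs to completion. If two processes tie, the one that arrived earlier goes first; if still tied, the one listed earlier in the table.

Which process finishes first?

Timeline: | P1 0-9 | P4 9-15 | P3 15-24 | P2 24-33 | P5 33-43 |
Completion: P1=9  P2=33  P3=24  P4=15  P5=43
Turnaround (C−A): P1=9  P2=32  P3=19  P4=9  P5=36
Finish order: P1 → P4 → P3 → P2 → P5

P1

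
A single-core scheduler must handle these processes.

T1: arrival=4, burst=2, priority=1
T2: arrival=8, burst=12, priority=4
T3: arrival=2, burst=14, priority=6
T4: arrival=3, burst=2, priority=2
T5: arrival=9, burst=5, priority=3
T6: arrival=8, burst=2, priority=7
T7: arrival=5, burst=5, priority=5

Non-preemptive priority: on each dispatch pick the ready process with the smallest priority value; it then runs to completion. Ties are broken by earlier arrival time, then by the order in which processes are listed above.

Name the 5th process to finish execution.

Schedule: | idle 0-2 | T3 2-16 | T1 16-18 | T4 18-20 | T5 20-25 | T2 25-37 | T7 37-42 | T6 42-44 |
Completion: T1=18  T2=37  T3=16  T4=20  T5=25  T6=44  T7=42
Turnaround (C−A): T1=14  T2=29  T3=14  T4=17  T5=16  T6=36  T7=37
Finish order: T3 → T1 → T4 → T5 → T2 → T7 → T6

T2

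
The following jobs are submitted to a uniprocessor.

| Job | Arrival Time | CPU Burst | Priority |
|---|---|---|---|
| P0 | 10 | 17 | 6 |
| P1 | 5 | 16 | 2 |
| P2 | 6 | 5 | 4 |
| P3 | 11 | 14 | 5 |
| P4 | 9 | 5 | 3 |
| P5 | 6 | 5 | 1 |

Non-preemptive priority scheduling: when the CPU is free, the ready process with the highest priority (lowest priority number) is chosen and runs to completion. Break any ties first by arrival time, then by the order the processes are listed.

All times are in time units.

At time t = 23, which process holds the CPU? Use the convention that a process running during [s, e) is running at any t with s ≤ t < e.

Gantt: | idle 0-5 | P1 5-21 | P5 21-26 | P4 26-31 | P2 31-36 | P3 36-50 | P0 50-67 |
Completion: P0=67  P1=21  P2=36  P3=50  P4=31  P5=26

P5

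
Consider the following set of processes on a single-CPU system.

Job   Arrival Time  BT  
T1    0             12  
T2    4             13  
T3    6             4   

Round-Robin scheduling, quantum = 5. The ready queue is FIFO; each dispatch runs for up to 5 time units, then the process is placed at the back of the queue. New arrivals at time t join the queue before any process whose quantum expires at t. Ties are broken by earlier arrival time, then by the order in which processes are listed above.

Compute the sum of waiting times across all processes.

Gantt: | T1 0-5 | T2 5-10 | T1 10-15 | T3 15-19 | T2 19-24 | T1 24-26 | T2 26-29 |
Completion: T1=26  T2=29  T3=19
Waiting = turnaround − burst: T1=14, T2=12, T3=9
Total waiting = 14 + 12 + 9 = 35

35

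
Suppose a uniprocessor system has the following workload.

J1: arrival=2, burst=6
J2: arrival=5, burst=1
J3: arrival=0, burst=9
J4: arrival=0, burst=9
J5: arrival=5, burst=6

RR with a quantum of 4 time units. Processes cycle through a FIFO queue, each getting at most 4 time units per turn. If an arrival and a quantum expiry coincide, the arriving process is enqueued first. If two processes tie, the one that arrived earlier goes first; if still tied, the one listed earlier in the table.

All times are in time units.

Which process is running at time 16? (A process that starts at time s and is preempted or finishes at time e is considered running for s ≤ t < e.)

Gantt: | J3 0-4 | J4 4-8 | J1 8-12 | J3 12-16 | J2 16-17 | J5 17-21 | J4 21-25 | J1 25-27 | J3 27-28 | J5 28-30 | J4 30-31 |
Completion: J1=27  J2=17  J3=28  J4=31  J5=30

J2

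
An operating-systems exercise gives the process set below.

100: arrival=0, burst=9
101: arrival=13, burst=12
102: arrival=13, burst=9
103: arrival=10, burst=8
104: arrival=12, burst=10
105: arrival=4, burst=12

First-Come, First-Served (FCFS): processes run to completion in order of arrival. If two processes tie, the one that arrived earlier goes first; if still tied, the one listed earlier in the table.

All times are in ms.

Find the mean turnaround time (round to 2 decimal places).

26.17

Gantt: | 100 0-9 | 105 9-21 | 103 21-29 | 104 29-39 | 101 39-51 | 102 51-60 |
Completion: 100=9  101=51  102=60  103=29  104=39  105=21
Turnaround (C−A): 100=9  101=38  102=47  103=19  104=27  105=17
Turnaround times: 100=9, 101=38, 102=47, 103=19, 104=27, 105=17
Average turnaround = (9+38+47+19+27+17) / 6 = 157/6 = 26.17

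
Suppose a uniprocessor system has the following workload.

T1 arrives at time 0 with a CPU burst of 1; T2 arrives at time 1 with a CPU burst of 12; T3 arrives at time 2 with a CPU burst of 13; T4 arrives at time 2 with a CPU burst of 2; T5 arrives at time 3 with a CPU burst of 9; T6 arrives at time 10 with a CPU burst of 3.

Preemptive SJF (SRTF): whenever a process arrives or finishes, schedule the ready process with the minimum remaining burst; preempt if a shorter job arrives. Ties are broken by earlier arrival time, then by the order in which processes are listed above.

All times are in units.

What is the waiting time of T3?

Schedule: | T1 0-1 | T2 1-2 | T4 2-4 | T5 4-13 | T6 13-16 | T2 16-27 | T3 27-40 |
Completion: T1=1  T2=27  T3=40  T4=4  T5=13  T6=16
Waiting(T3) = turnaround − burst = 38 − 13 = 25

25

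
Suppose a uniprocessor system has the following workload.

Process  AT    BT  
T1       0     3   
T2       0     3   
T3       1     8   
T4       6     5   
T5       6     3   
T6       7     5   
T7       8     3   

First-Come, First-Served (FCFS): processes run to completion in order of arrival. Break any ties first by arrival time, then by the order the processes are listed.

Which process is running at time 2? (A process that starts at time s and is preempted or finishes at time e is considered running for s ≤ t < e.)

Timeline: | T1 0-3 | T2 3-6 | T3 6-14 | T4 14-19 | T5 19-22 | T6 22-27 | T7 27-30 |
Completion: T1=3  T2=6  T3=14  T4=19  T5=22  T6=27  T7=30

T1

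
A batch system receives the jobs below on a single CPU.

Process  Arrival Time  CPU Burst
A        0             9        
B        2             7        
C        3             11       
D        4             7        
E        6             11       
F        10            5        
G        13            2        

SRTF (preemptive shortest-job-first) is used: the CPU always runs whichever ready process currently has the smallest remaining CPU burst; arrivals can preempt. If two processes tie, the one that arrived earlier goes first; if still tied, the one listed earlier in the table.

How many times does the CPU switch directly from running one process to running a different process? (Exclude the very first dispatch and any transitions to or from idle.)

Timeline: | A 0-9 | B 9-10 | F 10-15 | G 15-17 | B 17-23 | D 23-30 | C 30-41 | E 41-52 |
Completion: A=9  B=23  C=41  D=30  E=52  F=15  G=17

7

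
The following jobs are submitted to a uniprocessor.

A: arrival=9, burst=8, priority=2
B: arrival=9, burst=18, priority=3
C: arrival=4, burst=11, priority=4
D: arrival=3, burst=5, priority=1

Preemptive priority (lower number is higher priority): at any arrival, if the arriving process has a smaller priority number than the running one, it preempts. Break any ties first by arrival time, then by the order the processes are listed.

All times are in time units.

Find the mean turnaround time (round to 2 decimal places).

Schedule: | idle 0-3 | D 3-8 | C 8-9 | A 9-17 | B 17-35 | C 35-45 |
Completion: A=17  B=35  C=45  D=8
Turnaround (C−A): A=8  B=26  C=41  D=5
Turnaround times: A=8, B=26, C=41, D=5
Average turnaround = (8+26+41+5) / 4 = 80/4 = 20.00

20.00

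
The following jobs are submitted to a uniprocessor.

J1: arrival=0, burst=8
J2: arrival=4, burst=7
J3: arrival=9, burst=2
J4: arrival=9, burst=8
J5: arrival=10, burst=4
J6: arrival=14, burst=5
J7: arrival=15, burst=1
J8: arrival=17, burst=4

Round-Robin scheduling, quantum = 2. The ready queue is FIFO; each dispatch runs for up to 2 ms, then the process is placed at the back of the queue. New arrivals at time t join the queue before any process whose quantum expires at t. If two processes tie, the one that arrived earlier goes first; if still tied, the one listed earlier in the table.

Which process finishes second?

J3

Timeline: | J1 0-4 | J2 4-6 | J1 6-8 | J2 8-10 | J1 10-12 | J3 12-14 | J4 14-16 | J5 16-18 | J2 18-20 | J6 20-22 | J7 22-23 | J4 23-25 | J8 25-27 | J5 27-29 | J2 29-30 | J6 30-32 | J4 32-34 | J8 34-36 | J6 36-37 | J4 37-39 |
Completion: J1=12  J2=30  J3=14  J4=39  J5=29  J6=37  J7=23  J8=36
Turnaround (C−A): J1=12  J2=26  J3=5  J4=30  J5=19  J6=23  J7=8  J8=19
Finish order: J1 → J3 → J7 → J5 → J2 → J8 → J6 → J4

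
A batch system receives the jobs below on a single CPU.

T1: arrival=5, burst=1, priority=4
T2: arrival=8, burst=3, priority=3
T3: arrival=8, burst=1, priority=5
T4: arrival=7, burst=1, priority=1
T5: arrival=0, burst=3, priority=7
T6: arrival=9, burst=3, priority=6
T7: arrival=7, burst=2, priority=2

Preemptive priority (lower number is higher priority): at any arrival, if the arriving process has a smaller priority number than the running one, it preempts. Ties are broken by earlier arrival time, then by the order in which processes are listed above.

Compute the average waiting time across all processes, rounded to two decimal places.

1.86

Timeline: | T5 0-3 | idle 3-5 | T1 5-6 | idle 6-7 | T4 7-8 | T7 8-10 | T2 10-13 | T3 13-14 | T6 14-17 |
Completion: T1=6  T2=13  T3=14  T4=8  T5=3  T6=17  T7=10
Waiting times: T1=0, T2=2, T3=5, T4=0, T5=0, T6=5, T7=1
Average waiting = (0+2+5+0+0+5+1) / 7 = 13/7 = 1.86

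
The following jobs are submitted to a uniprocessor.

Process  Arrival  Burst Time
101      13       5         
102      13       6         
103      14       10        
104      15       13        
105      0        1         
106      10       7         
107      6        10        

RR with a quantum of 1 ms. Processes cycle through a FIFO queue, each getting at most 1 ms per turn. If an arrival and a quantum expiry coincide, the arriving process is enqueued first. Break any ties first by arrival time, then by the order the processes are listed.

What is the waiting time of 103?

Schedule: | 105 0-1 | idle 1-6 | 107 6-10 | 106 10-11 | 107 11-12 | 106 12-13 | 107 13-14 | 101 14-15 | 102 15-16 | 106 16-17 | 103 17-18 | 107 18-19 | 104 19-20 | 101 20-21 | 102 21-22 | 106 22-23 | 103 23-24 | 107 24-25 | 104 25-26 | 101 26-27 | 102 27-28 | 106 28-29 | 103 29-30 | 107 30-31 | 104 31-32 | 101 32-33 | 102 33-34 | 106 34-35 | 103 35-36 | 107 36-37 | 104 37-38 | 101 38-39 | 102 39-40 | 106 40-41 | 103 41-42 | 104 42-43 | 102 43-44 | 103 44-45 | 104 45-46 | 103 46-47 | 104 47-48 | 103 48-49 | 104 49-50 | 103 50-51 | 104 51-52 | 103 52-53 | 104 53-57 |
Completion: 101=39  102=44  103=53  104=57  105=1  106=41  107=37
Waiting(103) = turnaround − burst = 39 − 10 = 29

29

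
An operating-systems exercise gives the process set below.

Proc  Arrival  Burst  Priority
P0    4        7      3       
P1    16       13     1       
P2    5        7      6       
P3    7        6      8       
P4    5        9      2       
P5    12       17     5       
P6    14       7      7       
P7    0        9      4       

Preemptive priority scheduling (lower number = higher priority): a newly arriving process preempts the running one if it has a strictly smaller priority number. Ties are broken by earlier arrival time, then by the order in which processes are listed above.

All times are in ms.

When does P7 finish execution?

Timeline: | P7 0-4 | P0 4-5 | P4 5-14 | P0 14-16 | P1 16-29 | P0 29-33 | P7 33-38 | P5 38-55 | P2 55-62 | P6 62-69 | P3 69-75 |
Completion: P0=33  P1=29  P2=62  P3=75  P4=14  P5=55  P6=69  P7=38
Turnaround (C−A): P0=29  P1=13  P2=57  P3=68  P4=9  P5=43  P6=55  P7=38

38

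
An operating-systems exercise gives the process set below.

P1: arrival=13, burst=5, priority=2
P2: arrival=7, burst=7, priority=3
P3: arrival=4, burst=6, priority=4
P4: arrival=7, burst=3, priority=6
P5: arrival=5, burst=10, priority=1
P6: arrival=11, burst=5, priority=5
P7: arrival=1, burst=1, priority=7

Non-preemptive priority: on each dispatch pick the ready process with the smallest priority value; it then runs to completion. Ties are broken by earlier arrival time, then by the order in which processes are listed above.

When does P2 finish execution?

Schedule: | idle 0-1 | P7 1-2 | idle 2-4 | P3 4-10 | P5 10-20 | P1 20-25 | P2 25-32 | P6 32-37 | P4 37-40 |
Completion: P1=25  P2=32  P3=10  P4=40  P5=20  P6=37  P7=2
Turnaround (C−A): P1=12  P2=25  P3=6  P4=33  P5=15  P6=26  P7=1

32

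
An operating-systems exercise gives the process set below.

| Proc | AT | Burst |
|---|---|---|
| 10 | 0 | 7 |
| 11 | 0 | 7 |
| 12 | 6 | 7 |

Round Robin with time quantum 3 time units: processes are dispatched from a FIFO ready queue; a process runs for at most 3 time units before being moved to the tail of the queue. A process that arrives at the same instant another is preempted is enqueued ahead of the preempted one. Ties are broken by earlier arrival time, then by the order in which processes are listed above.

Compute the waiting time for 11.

13

Timeline: | 10 0-3 | 11 3-6 | 10 6-9 | 12 9-12 | 11 12-15 | 10 15-16 | 12 16-19 | 11 19-20 | 12 20-21 |
Completion: 10=16  11=20  12=21
Turnaround (C−A): 10=16  11=20  12=15
Waiting(11) = turnaround − burst = 20 − 7 = 13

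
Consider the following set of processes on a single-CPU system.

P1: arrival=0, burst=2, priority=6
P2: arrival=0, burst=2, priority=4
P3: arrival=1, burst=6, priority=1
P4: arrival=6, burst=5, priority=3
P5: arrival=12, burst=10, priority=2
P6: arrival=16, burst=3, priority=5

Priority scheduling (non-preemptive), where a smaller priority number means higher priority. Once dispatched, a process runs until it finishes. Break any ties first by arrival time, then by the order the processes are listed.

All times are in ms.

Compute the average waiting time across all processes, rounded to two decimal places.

6.17

Timeline: | P2 0-2 | P3 2-8 | P4 8-13 | P5 13-23 | P6 23-26 | P1 26-28 |
Completion: P1=28  P2=2  P3=8  P4=13  P5=23  P6=26
Waiting times: P1=26, P2=0, P3=1, P4=2, P5=1, P6=7
Average waiting = (26+0+1+2+1+7) / 6 = 37/6 = 6.17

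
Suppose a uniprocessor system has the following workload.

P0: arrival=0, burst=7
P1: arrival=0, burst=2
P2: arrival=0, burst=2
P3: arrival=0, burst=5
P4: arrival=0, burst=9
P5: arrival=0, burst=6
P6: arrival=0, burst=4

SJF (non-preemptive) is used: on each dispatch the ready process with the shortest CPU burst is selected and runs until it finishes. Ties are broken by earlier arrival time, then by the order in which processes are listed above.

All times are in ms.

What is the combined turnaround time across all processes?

107

Timeline: | P1 0-2 | P2 2-4 | P6 4-8 | P3 8-13 | P5 13-19 | P0 19-26 | P4 26-35 |
Completion: P0=26  P1=2  P2=4  P3=13  P4=35  P5=19  P6=8
Turnaround = completion − arrival: P0=26, P1=2, P2=4, P3=13, P4=35, P5=19, P6=8
Total turnaround = 26 + 2 + 4 + 13 + 35 + 19 + 8 = 107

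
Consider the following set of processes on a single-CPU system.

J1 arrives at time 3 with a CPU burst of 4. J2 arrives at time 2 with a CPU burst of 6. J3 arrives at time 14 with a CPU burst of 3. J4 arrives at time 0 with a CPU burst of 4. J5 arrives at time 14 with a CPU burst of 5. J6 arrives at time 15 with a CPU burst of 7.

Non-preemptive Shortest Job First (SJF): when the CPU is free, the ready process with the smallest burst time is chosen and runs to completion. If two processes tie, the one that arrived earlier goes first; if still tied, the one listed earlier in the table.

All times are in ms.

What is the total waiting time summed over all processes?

Timeline: | J4 0-4 | J1 4-8 | J2 8-14 | J3 14-17 | J5 17-22 | J6 22-29 |
Completion: J1=8  J2=14  J3=17  J4=4  J5=22  J6=29
Waiting = turnaround − burst: J1=1, J2=6, J3=0, J4=0, J5=3, J6=7
Total waiting = 1 + 6 + 0 + 0 + 3 + 7 = 17

17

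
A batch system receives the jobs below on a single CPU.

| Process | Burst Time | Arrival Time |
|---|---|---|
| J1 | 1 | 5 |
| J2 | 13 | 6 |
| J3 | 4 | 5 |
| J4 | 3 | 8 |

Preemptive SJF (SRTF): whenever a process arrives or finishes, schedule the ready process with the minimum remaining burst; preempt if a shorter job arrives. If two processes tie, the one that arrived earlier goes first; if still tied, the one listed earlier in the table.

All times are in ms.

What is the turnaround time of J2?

Schedule: | idle 0-5 | J1 5-6 | J3 6-10 | J4 10-13 | J2 13-26 |
Completion: J1=6  J2=26  J3=10  J4=13
Turnaround (C−A): J1=1  J2=20  J3=5  J4=5
Turnaround(J2) = completion − arrival = 26 − 6 = 20

20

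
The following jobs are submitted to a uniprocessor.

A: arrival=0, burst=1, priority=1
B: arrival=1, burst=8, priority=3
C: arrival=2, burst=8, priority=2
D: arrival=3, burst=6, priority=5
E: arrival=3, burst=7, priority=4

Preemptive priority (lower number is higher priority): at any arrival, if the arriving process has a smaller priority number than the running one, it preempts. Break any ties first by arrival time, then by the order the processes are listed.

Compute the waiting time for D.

21

Timeline: | A 0-1 | B 1-2 | C 2-10 | B 10-17 | E 17-24 | D 24-30 |
Completion: A=1  B=17  C=10  D=30  E=24
Turnaround (C−A): A=1  B=16  C=8  D=27  E=21
Waiting(D) = turnaround − burst = 27 − 6 = 21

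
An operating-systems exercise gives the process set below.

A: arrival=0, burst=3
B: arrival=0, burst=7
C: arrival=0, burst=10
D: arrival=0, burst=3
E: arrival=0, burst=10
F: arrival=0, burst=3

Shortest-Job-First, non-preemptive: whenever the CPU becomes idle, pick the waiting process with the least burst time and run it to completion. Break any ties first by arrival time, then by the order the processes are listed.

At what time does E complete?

Timeline: | A 0-3 | D 3-6 | F 6-9 | B 9-16 | C 16-26 | E 26-36 |
Completion: A=3  B=16  C=26  D=6  E=36  F=9
Turnaround (C−A): A=3  B=16  C=26  D=6  E=36  F=9

36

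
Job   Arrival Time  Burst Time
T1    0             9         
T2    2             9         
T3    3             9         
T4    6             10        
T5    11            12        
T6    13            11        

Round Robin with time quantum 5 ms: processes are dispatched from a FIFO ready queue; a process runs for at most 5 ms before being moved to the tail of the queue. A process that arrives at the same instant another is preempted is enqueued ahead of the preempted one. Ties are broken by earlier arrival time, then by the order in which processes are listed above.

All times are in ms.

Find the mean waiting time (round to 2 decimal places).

26.67

Schedule: | T1 0-5 | T2 5-10 | T3 10-15 | T1 15-19 | T4 19-24 | T2 24-28 | T5 28-33 | T6 33-38 | T3 38-42 | T4 42-47 | T5 47-52 | T6 52-57 | T5 57-59 | T6 59-60 |
Completion: T1=19  T2=28  T3=42  T4=47  T5=59  T6=60
Waiting times: T1=10, T2=17, T3=30, T4=31, T5=36, T6=36
Average waiting = (10+17+30+31+36+36) / 6 = 160/6 = 26.67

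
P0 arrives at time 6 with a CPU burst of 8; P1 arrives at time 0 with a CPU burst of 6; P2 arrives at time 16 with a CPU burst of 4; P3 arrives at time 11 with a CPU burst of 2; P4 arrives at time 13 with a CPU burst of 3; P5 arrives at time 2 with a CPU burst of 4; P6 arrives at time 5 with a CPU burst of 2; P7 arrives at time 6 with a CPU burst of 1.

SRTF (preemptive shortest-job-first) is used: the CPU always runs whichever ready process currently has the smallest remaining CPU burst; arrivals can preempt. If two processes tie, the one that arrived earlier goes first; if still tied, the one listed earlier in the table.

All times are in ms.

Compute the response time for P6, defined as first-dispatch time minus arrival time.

Schedule: | P1 0-6 | P7 6-7 | P6 7-9 | P5 9-13 | P3 13-15 | P4 15-18 | P2 18-22 | P0 22-30 |
Completion: P0=30  P1=6  P2=22  P3=15  P4=18  P5=13  P6=9  P7=7
Response(P6) = first start − arrival = 7 − 5 = 2

2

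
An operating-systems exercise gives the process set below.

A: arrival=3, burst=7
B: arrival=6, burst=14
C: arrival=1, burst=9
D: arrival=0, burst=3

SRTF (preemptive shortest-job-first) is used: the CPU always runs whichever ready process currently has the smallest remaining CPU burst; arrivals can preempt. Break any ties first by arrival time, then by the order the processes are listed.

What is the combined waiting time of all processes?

Timeline: | D 0-3 | A 3-10 | C 10-19 | B 19-33 |
Completion: A=10  B=33  C=19  D=3
Waiting = turnaround − burst: A=0, B=13, C=9, D=0
Total waiting = 0 + 13 + 9 + 0 = 22

22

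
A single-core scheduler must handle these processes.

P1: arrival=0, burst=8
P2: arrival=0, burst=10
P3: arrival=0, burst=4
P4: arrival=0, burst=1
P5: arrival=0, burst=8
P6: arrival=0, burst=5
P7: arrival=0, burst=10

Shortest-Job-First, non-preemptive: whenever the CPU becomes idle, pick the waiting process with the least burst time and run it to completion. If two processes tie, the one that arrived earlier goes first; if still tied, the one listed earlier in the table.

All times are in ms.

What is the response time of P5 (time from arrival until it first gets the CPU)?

18

Gantt: | P4 0-1 | P3 1-5 | P6 5-10 | P1 10-18 | P5 18-26 | P2 26-36 | P7 36-46 |
Completion: P1=18  P2=36  P3=5  P4=1  P5=26  P6=10  P7=46
Response(P5) = first start − arrival = 18 − 0 = 18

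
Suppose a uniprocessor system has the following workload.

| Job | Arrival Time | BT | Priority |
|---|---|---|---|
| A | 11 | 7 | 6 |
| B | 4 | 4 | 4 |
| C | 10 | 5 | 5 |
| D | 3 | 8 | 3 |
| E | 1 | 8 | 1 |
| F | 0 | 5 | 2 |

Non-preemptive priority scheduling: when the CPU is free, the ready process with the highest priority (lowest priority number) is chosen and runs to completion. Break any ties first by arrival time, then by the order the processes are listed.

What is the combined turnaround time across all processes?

102

Gantt: | F 0-5 | E 5-13 | D 13-21 | B 21-25 | C 25-30 | A 30-37 |
Completion: A=37  B=25  C=30  D=21  E=13  F=5
Turnaround (C−A): A=26  B=21  C=20  D=18  E=12  F=5
Turnaround = completion − arrival: A=26, B=21, C=20, D=18, E=12, F=5
Total turnaround = 26 + 21 + 20 + 18 + 12 + 5 = 102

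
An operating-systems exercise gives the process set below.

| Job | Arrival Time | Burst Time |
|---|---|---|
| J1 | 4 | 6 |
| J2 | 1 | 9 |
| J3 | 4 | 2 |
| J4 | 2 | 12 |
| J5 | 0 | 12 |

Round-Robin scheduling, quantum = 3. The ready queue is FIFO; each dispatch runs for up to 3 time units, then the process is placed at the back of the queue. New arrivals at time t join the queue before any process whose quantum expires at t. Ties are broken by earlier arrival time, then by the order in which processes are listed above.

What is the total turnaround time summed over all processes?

Gantt: | J5 0-3 | J2 3-6 | J4 6-9 | J5 9-12 | J1 12-15 | J3 15-17 | J2 17-20 | J4 20-23 | J5 23-26 | J1 26-29 | J2 29-32 | J4 32-35 | J5 35-38 | J4 38-41 |
Completion: J1=29  J2=32  J3=17  J4=41  J5=38
Turnaround (C−A): J1=25  J2=31  J3=13  J4=39  J5=38
Turnaround = completion − arrival: J1=25, J2=31, J3=13, J4=39, J5=38
Total turnaround = 25 + 31 + 13 + 39 + 38 = 146

146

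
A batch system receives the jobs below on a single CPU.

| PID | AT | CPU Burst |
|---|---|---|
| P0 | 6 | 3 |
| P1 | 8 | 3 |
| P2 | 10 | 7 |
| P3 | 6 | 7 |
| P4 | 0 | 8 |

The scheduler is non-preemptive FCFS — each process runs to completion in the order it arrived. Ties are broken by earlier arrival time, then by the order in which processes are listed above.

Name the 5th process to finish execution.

P2

Schedule: | P4 0-8 | P0 8-11 | P3 11-18 | P1 18-21 | P2 21-28 |
Completion: P0=11  P1=21  P2=28  P3=18  P4=8
Turnaround (C−A): P0=5  P1=13  P2=18  P3=12  P4=8
Finish order: P4 → P0 → P3 → P1 → P2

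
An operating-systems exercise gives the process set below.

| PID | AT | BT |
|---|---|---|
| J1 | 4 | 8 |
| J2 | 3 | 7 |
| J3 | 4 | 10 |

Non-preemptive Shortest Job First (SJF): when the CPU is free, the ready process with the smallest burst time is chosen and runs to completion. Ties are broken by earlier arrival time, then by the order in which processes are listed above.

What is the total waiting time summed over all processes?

20

Timeline: | idle 0-3 | J2 3-10 | J1 10-18 | J3 18-28 |
Completion: J1=18  J2=10  J3=28
Waiting = turnaround − burst: J1=6, J2=0, J3=14
Total waiting = 6 + 0 + 14 = 20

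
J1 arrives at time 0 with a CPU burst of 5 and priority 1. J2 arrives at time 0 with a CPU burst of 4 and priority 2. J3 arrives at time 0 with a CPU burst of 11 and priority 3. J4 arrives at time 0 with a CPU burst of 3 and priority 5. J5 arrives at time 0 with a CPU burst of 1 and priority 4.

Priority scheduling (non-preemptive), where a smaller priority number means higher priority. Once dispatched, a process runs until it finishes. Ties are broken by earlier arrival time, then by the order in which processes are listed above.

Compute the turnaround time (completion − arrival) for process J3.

Schedule: | J1 0-5 | J2 5-9 | J3 9-20 | J5 20-21 | J4 21-24 |
Completion: J1=5  J2=9  J3=20  J4=24  J5=21
Turnaround (C−A): J1=5  J2=9  J3=20  J4=24  J5=21
Turnaround(J3) = completion − arrival = 20 − 0 = 20

20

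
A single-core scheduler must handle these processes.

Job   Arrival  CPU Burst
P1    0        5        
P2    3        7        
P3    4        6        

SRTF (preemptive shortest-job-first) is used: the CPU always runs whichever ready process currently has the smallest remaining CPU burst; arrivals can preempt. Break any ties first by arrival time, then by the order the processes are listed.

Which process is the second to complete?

Gantt: | P1 0-5 | P3 5-11 | P2 11-18 |
Completion: P1=5  P2=18  P3=11
Turnaround (C−A): P1=5  P2=15  P3=7
Finish order: P1 → P3 → P2

P3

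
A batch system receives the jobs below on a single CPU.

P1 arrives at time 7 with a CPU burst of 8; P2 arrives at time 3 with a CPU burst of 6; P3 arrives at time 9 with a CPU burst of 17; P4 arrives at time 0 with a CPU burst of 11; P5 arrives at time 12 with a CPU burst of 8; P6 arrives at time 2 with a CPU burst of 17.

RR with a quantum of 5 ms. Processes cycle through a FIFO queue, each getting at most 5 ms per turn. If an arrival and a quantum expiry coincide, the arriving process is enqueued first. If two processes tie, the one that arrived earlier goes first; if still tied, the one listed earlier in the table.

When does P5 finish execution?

Timeline: | P4 0-5 | P6 5-10 | P2 10-15 | P4 15-20 | P1 20-25 | P3 25-30 | P6 30-35 | P5 35-40 | P2 40-41 | P4 41-42 | P1 42-45 | P3 45-50 | P6 50-55 | P5 55-58 | P3 58-63 | P6 63-65 | P3 65-67 |
Completion: P1=45  P2=41  P3=67  P4=42  P5=58  P6=65

58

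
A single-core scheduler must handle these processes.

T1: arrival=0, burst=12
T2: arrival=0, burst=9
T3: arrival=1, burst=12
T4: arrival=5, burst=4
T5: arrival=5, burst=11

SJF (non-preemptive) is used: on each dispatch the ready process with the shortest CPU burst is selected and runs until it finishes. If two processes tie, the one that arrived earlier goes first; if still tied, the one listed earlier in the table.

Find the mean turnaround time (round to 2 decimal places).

23.80

Gantt: | T2 0-9 | T4 9-13 | T5 13-24 | T1 24-36 | T3 36-48 |
Completion: T1=36  T2=9  T3=48  T4=13  T5=24
Turnaround times: T1=36, T2=9, T3=47, T4=8, T5=19
Average turnaround = (36+9+47+8+19) / 5 = 119/5 = 23.80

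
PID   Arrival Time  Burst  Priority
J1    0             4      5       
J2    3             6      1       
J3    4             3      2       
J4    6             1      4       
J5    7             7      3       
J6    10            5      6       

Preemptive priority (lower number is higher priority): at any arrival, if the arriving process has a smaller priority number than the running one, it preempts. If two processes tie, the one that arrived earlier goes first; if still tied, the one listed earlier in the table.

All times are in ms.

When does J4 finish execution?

20

Gantt: | J1 0-3 | J2 3-9 | J3 9-12 | J5 12-19 | J4 19-20 | J1 20-21 | J6 21-26 |
Completion: J1=21  J2=9  J3=12  J4=20  J5=19  J6=26
Turnaround (C−A): J1=21  J2=6  J3=8  J4=14  J5=12  J6=16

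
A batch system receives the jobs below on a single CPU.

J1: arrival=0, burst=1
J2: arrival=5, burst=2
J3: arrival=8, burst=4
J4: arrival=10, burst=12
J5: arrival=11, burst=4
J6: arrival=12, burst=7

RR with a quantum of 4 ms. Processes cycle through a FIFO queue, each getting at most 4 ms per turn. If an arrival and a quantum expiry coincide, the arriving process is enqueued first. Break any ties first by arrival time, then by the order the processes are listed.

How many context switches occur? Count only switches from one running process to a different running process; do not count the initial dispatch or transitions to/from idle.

Schedule: | J1 0-1 | idle 1-5 | J2 5-7 | idle 7-8 | J3 8-12 | J4 12-16 | J5 16-20 | J6 20-24 | J4 24-28 | J6 28-31 | J4 31-35 |
Completion: J1=1  J2=7  J3=12  J4=35  J5=20  J6=31

6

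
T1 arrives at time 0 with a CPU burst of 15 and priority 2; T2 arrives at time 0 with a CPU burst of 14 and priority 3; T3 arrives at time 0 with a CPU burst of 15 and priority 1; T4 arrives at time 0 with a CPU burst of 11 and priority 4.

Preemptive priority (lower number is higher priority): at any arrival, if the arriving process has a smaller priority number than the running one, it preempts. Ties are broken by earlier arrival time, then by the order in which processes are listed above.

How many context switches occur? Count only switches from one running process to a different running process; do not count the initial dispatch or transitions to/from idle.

3

Timeline: | T3 0-15 | T1 15-30 | T2 30-44 | T4 44-55 |
Completion: T1=30  T2=44  T3=15  T4=55
Turnaround (C−A): T1=30  T2=44  T3=15  T4=55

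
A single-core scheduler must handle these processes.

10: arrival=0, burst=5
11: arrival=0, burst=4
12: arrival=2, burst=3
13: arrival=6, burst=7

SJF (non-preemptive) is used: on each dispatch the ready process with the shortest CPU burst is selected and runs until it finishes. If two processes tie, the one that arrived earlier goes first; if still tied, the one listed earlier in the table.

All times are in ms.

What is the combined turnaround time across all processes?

34

Timeline: | 11 0-4 | 12 4-7 | 10 7-12 | 13 12-19 |
Completion: 10=12  11=4  12=7  13=19
Turnaround (C−A): 10=12  11=4  12=5  13=13
Turnaround = completion − arrival: 10=12, 11=4, 12=5, 13=13
Total turnaround = 12 + 4 + 5 + 13 = 34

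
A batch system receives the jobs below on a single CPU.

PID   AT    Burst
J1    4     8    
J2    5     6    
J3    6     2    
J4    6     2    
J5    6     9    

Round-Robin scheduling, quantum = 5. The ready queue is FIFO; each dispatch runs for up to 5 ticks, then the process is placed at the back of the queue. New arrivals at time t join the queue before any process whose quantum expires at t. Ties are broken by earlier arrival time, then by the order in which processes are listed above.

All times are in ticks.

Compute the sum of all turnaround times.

Schedule: | idle 0-4 | J1 4-9 | J2 9-14 | J3 14-16 | J4 16-18 | J5 18-23 | J1 23-26 | J2 26-27 | J5 27-31 |
Completion: J1=26  J2=27  J3=16  J4=18  J5=31
Turnaround (C−A): J1=22  J2=22  J3=10  J4=12  J5=25
Turnaround = completion − arrival: J1=22, J2=22, J3=10, J4=12, J5=25
Total turnaround = 22 + 22 + 10 + 12 + 25 = 91

91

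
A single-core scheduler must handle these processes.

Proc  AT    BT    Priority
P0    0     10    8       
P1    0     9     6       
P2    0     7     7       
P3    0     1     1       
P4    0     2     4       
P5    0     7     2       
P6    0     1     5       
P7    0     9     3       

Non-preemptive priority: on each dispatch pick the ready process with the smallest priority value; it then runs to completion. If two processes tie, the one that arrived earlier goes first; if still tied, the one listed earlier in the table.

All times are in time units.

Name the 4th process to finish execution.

P4

Gantt: | P3 0-1 | P5 1-8 | P7 8-17 | P4 17-19 | P6 19-20 | P1 20-29 | P2 29-36 | P0 36-46 |
Completion: P0=46  P1=29  P2=36  P3=1  P4=19  P5=8  P6=20  P7=17
Turnaround (C−A): P0=46  P1=29  P2=36  P3=1  P4=19  P5=8  P6=20  P7=17
Finish order: P3 → P5 → P7 → P4 → P6 → P1 → P2 → P0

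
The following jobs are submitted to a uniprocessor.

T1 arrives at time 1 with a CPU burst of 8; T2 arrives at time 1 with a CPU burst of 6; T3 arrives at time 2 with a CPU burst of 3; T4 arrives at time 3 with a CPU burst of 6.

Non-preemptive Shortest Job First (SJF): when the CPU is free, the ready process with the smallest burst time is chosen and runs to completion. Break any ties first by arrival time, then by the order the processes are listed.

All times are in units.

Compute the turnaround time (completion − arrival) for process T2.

6

Gantt: | idle 0-1 | T2 1-7 | T3 7-10 | T4 10-16 | T1 16-24 |
Completion: T1=24  T2=7  T3=10  T4=16
Turnaround(T2) = completion − arrival = 7 − 1 = 6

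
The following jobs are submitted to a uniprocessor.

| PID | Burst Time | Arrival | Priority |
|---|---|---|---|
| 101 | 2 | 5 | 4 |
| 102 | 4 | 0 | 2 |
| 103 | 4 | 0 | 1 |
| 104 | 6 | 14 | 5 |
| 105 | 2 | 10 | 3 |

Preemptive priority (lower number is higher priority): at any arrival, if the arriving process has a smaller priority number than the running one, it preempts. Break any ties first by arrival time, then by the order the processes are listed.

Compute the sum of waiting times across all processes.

7

Gantt: | 103 0-4 | 102 4-8 | 101 8-10 | 105 10-12 | idle 12-14 | 104 14-20 |
Completion: 101=10  102=8  103=4  104=20  105=12
Waiting = turnaround − burst: 101=3, 102=4, 103=0, 104=0, 105=0
Total waiting = 3 + 4 + 0 + 0 + 0 = 7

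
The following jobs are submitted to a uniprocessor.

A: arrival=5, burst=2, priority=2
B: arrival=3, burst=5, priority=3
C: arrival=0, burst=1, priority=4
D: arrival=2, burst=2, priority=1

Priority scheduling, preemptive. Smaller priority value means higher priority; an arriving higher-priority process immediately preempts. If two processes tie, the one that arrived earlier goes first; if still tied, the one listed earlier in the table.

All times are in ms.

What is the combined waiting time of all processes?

Gantt: | C 0-1 | idle 1-2 | D 2-4 | B 4-5 | A 5-7 | B 7-11 |
Completion: A=7  B=11  C=1  D=4
Turnaround (C−A): A=2  B=8  C=1  D=2
Waiting = turnaround − burst: A=0, B=3, C=0, D=0
Total waiting = 0 + 3 + 0 + 0 = 3

3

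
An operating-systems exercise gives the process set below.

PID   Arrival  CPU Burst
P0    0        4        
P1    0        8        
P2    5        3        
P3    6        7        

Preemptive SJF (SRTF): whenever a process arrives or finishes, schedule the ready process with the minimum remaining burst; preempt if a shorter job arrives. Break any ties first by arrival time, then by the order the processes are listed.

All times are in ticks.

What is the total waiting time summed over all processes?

16

Timeline: | P0 0-4 | P1 4-5 | P2 5-8 | P1 8-15 | P3 15-22 |
Completion: P0=4  P1=15  P2=8  P3=22
Turnaround (C−A): P0=4  P1=15  P2=3  P3=16
Waiting = turnaround − burst: P0=0, P1=7, P2=0, P3=9
Total waiting = 0 + 7 + 0 + 9 = 16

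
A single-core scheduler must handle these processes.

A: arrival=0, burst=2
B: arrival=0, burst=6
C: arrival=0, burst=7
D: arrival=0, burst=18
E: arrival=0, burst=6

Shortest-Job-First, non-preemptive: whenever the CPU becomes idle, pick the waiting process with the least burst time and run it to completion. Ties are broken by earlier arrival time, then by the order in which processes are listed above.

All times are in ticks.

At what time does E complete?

14

Schedule: | A 0-2 | B 2-8 | E 8-14 | C 14-21 | D 21-39 |
Completion: A=2  B=8  C=21  D=39  E=14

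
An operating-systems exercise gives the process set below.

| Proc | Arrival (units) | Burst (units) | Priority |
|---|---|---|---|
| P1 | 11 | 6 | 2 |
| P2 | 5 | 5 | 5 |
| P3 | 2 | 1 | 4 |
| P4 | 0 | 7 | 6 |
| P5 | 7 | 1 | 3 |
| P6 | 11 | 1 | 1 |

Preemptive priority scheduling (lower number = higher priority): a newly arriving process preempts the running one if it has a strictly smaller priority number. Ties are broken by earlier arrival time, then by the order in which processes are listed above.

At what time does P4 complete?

21

Gantt: | P4 0-2 | P3 2-3 | P4 3-5 | P2 5-7 | P5 7-8 | P2 8-11 | P6 11-12 | P1 12-18 | P4 18-21 |
Completion: P1=18  P2=11  P3=3  P4=21  P5=8  P6=12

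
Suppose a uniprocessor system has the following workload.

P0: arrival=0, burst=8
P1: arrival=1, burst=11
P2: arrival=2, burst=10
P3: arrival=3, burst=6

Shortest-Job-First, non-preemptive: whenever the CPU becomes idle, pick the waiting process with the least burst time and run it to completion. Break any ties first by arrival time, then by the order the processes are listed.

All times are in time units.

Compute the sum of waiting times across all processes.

40

Timeline: | P0 0-8 | P3 8-14 | P2 14-24 | P1 24-35 |
Completion: P0=8  P1=35  P2=24  P3=14
Waiting = turnaround − burst: P0=0, P1=23, P2=12, P3=5
Total waiting = 0 + 23 + 12 + 5 = 40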